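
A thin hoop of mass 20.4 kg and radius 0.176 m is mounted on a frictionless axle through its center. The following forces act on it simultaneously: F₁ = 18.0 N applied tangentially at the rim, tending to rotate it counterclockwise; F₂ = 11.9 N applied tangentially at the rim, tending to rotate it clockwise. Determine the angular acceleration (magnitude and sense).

I = MR² = (20.4)(0.176)² = 0.6319 kg·m².
Taking counterclockwise as positive: τ₁ = +(18.0)(0.176) = +3.168 N·m; τ₂ = −(11.9)(0.176) = −2.094 N·m.
Net torque τ = 1.074 N·m.
α = τ/I = 1.074/0.6319 = 1.699 rad/s².

α ≈ 1.70 rad/s², counterclockwise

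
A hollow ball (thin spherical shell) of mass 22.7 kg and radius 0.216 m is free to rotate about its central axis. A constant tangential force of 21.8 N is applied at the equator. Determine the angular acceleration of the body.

I = (2/3)MR² = (2/3)(22.7)(0.216)² = 0.7061 kg·m².
τ = F R = (21.8)(0.216) = 4.709 N·m.
From τ = Iα: α = 4.709/0.7061 = 6.669 rad/s².

α ≈ 6.67 rad/s²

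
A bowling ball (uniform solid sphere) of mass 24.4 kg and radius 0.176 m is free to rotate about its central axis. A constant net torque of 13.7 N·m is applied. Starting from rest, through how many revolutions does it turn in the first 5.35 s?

≈ 103 revolutions

I = (2/5)MR² = (2/5)(24.4)(0.176)² = 0.3023 kg·m².
α = τ/I = 13.7/0.3023 = 45.32 rad/s².
θ = ½αt² = ½(45.32)(5.35)² = 648.5 rad.
Revolutions = θ/(2π) = 103.2.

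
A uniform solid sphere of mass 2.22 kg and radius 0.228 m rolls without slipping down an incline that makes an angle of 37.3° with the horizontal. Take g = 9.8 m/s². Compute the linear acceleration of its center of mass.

Translation along the incline: Mg sinθ − f = Ma.
Rotation about the center: fR = Iα with I = (2/5)MR². No-slip gives a = αR, so f = (I/R²)a = (2/5)M a.
Substituting: Mg sinθ = (1 + 0.4000)Ma, so a = g sinθ/(1 + 0.4000) = (9.8) sin 37.3° / 1.400 = 4.242 m/s².

a ≈ 4.24 m/s²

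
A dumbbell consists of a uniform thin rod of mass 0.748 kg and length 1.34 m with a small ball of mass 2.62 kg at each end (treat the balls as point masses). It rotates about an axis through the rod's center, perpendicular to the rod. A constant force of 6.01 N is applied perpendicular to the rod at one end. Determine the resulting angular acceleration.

I_rod = (1/12)ML² = (1/12)(0.748)(1.34)² = 0.1119 kg·m².
I_balls = 2·m·(L/2)² = 2(2.62)(0.6700)² = 2.352 kg·m².
Total I = 2.464 kg·m².
τ = F·(L/2) = (6.01)(0.670) = 4.027 N·m.
α = τ/I = 4.027/2.464 = 1.634 rad/s².

α ≈ 1.63 rad/s²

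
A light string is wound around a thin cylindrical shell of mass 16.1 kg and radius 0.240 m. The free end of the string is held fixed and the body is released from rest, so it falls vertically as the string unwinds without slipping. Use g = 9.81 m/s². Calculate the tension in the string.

T ≈ 79.0 N

Translation: Mg − T = Ma. Rotation about the center: TR = Iα with I = MR².
With a = αR: T = (I/R²)a = M a, so Mg = (1 + 1.000)Ma.
a = g/(1 + 1.000) = 9.81/2.000 = 4.905 m/s².
T = 1.000·M·a = (1.000)(16.1)(4.905) = 78.97 N.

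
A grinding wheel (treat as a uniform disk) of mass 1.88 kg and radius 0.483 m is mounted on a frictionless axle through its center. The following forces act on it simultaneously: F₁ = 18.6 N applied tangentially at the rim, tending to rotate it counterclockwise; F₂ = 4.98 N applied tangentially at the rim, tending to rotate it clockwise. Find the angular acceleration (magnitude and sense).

α ≈ 30.0 rad/s², counterclockwise

I = ½MR² = (1/2)(1.88)(0.483)² = 0.2193 kg·m².
Taking counterclockwise as positive: τ₁ = +(18.6)(0.483) = +8.984 N·m; τ₂ = −(4.98)(0.483) = −2.405 N·m.
Net torque τ = 6.578 N·m.
α = τ/I = 6.578/0.2193 = 30.00 rad/s².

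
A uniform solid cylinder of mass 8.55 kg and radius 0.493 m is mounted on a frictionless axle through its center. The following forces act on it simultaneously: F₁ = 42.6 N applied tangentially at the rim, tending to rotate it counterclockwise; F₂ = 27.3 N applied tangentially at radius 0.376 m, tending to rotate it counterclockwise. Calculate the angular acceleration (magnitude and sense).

α ≈ 30.1 rad/s², counterclockwise

I = ½MR² = (1/2)(8.55)(0.493)² = 1.039 kg·m².
Taking counterclockwise as positive: τ₁ = +(42.6)(0.493) = +21.00 N·m; τ₂ = +(27.3)(0.376) = +10.26 N·m.
Net torque τ = 31.27 N·m.
α = τ/I = 31.27/1.039 = 30.09 rad/s².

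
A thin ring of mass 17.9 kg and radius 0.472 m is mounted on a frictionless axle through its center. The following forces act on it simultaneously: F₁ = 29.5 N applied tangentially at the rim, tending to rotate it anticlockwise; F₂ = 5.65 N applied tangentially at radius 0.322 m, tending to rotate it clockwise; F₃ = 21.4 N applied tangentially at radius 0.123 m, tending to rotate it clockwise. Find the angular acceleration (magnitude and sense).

α ≈ 2.38 rad/s², anticlockwise

I = MR² = (17.9)(0.472)² = 3.988 kg·m².
Taking anticlockwise as positive: τ₁ = +(29.5)(0.472) = +13.92 N·m; τ₂ = −(5.65)(0.322) = −1.819 N·m; τ₃ = −(21.4)(0.123) = −2.632 N·m.
Net torque τ = 9.473 N·m.
α = τ/I = 9.473/3.988 = 2.375 rad/s².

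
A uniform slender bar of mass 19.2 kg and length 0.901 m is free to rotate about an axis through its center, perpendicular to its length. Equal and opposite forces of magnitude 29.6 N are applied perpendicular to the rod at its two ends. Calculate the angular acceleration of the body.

I = (1/12)ML² = (1/12)(19.2)(0.901)² = 1.299 kg·m².
The couple gives τ = F·(L/2) + F·(L/2) = F L = (29.6)(0.901) = 26.67 N·m.
Newton's second law for rotation, τ = Iα, gives α = τ/I = 26.67/1.299 = 20.53 rad/s².

α ≈ 20.5 rad/s²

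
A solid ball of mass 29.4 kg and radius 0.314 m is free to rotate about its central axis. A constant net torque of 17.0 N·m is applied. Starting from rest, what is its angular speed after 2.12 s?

ω ≈ 31.1 rad/s

I = (2/5)MR² = (2/5)(29.4)(0.314)² = 1.159 kg·m².
α = τ/I = 17.0/1.159 = 14.66 rad/s².
ω = ω₀ + αt = 0 + (14.66)(2.12) = 31.08 rad/s.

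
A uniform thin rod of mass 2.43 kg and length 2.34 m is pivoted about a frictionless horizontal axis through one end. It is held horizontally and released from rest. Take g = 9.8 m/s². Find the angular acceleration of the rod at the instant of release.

α ≈ 6.28 rad/s²

About the pivot, I = (1/3)ML² = (1/3)(2.43)(2.34)² = 4.435 kg·m².
The weight acts at the center, a distance L/2 = 1.170 m from the pivot; τ = Mg(L/2) = 27.86 N·m.
α = τ/I = 27.86/4.435 = 6.282 rad/s².
(Equivalently α = (3g/(2L)) = 6.282 rad/s².)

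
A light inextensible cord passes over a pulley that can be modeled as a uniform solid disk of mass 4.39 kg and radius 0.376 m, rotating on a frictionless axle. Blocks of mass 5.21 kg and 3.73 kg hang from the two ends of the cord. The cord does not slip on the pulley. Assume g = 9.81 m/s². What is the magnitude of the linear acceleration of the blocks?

I = ½MR² = (1/2)(4.39)(0.376)² = 0.3103 kg·m².
Heavier block: m₁g − T₁ = m₁a. Lighter block: T₂ − m₂g = m₂a.
Pulley: (T₁ − T₂)R = Iα = I(a/R), so T₁ − T₂ = (I/R²)a = (1/2)M_p a = 2.195·a.
Adding the three: (m₁ − m₂)g = (m₁ + m₂ + 2.195)a, so a = (5.21 − 3.73)(9.81)/(5.21 + 3.73 + 2.195) = 1.304 m/s².

a ≈ 1.30 m/s²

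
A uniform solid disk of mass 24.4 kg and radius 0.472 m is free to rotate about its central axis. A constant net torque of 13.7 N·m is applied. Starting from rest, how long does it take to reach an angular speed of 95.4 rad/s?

I = ½MR² = (1/2)(24.4)(0.472)² = 2.718 kg·m².
α = τ/I = 13.7/2.718 = 5.041 rad/s².
ω = αt ⇒ t = ω/α = 95.4/5.041 = 18.93 s.

t ≈ 18.9 s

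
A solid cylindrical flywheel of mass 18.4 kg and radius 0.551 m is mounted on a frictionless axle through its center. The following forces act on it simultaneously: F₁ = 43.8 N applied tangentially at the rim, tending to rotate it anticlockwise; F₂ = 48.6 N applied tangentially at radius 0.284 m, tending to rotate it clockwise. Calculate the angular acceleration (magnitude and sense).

α ≈ 3.70 rad/s², anticlockwise

I = ½MR² = (1/2)(18.4)(0.551)² = 2.793 kg·m².
Taking anticlockwise as positive: τ₁ = +(43.8)(0.551) = +24.13 N·m; τ₂ = −(48.6)(0.284) = −13.80 N·m.
Net torque τ = 10.33 N·m.
α = τ/I = 10.33/2.793 = 3.699 rad/s².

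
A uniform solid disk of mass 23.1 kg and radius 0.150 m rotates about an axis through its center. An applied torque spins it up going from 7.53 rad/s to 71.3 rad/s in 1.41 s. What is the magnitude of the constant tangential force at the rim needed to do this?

I = ½MR² = (1/2)(23.1)(0.150)² = 0.2599 kg·m².
α = Δω/Δt = (71.3 − 7.53)/1.41 = 45.23 rad/s².
The required torque is τ = Iα = (0.2599)(45.23) = 11.75 N·m.
A tangential force at the rim gives τ = FR, so F = τ/R = 11.75/0.150 = 78.36 N.

F ≈ 78.4 N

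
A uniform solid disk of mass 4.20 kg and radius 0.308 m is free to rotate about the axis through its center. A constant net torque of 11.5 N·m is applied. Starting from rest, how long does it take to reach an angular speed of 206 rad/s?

t ≈ 3.57 s

I = ½MR² = (1/2)(4.20)(0.308)² = 0.1992 kg·m².
α = τ/I = 11.5/0.1992 = 57.73 rad/s².
ω = αt ⇒ t = ω/α = 206/57.73 = 3.569 s.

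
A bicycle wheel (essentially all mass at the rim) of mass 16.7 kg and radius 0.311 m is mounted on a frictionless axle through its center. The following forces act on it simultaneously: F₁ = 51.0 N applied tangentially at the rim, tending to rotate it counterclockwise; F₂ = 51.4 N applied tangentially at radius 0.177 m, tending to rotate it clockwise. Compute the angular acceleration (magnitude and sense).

I = MR² = (16.7)(0.311)² = 1.615 kg·m².
Taking counterclockwise as positive: τ₁ = +(51.0)(0.311) = +15.86 N·m; τ₂ = −(51.4)(0.177) = −9.098 N·m.
Net torque τ = 6.763 N·m.
α = τ/I = 6.763/1.615 = 4.187 rad/s².

α ≈ 4.19 rad/s², counterclockwise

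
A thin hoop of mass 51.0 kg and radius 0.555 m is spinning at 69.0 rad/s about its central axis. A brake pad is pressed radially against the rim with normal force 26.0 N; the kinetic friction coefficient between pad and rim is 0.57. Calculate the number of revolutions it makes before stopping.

I = MR² = (51.0)(0.555)² = 15.71 kg·m².
Friction force f = μN = (0.57)(26.0) = 14.82 N at the rim; torque magnitude τ = fR = 8.225 N·m, opposing ω.
|α| = τ/I = 8.225/15.71 = 0.5236 rad/s² (deceleration).
ω² = ω₀² − 2|α|θ with ω = 0 ⇒ θ = ω₀²/(2|α|) = 4547 rad = 723.6 rev.

≈ 724 revolutions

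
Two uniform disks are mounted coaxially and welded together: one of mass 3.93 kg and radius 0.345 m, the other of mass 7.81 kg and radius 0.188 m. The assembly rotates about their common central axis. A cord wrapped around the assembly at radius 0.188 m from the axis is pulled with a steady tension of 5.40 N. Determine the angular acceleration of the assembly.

I = ½M₁R₁² + ½M₂R₂² = ½(3.93)(0.345)² + ½(7.81)(0.188)² = 0.3719 kg·m².
τ = F r = (5.40)(0.188) = 1.015 N·m.
α = τ/I = 1.015/0.3719 = 2.730 rad/s².

α ≈ 2.73 rad/s²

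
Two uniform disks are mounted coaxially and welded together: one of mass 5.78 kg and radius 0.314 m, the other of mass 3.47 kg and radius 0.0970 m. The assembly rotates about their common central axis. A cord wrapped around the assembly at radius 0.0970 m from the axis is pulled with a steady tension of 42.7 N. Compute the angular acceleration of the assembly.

I = ½M₁R₁² + ½M₂R₂² = ½(5.78)(0.314)² + ½(3.47)(0.0970)² = 0.3013 kg·m².
τ = F r = (42.7)(0.0970) = 4.142 N·m.
α = τ/I = 4.142/0.3013 = 13.75 rad/s².

α ≈ 13.7 rad/s²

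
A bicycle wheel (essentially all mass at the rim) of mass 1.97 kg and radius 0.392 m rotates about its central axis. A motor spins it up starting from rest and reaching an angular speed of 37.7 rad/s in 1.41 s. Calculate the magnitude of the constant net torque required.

τ ≈ 8.09 N·m

I = MR² = (1.97)(0.392)² = 0.3027 kg·m².
α = Δω/Δt = (37.7 − 0)/1.41 = 26.74 rad/s².
τ = Iα = (0.3027)(26.74) = 8.094 N·m.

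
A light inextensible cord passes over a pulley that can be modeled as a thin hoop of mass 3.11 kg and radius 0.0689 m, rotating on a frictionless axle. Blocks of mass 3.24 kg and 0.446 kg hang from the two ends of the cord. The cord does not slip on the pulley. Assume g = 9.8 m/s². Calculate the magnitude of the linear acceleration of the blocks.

I = MR² = (3.11)(0.0689)² = 0.01476 kg·m².
Heavier block: m₁g − T₁ = m₁a. Lighter block: T₂ − m₂g = m₂a.
Pulley: (T₁ − T₂)R = Iα = I(a/R), so T₁ − T₂ = (I/R²)a = 1·M_p a = 3.110·a.
Adding the three: (m₁ − m₂)g = (m₁ + m₂ + 3.110)a, so a = (3.24 − 0.446)(9.8)/(3.24 + 0.446 + 3.110) = 4.029 m/s².

a ≈ 4.03 m/s²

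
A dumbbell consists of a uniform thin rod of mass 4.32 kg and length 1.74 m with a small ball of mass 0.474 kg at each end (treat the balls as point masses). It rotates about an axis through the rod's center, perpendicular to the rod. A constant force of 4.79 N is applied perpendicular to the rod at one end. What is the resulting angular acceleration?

α ≈ 2.31 rad/s²

I_rod = (1/12)ML² = (1/12)(4.32)(1.74)² = 1.090 kg·m².
I_balls = 2·m·(L/2)² = 2(0.474)(0.8700)² = 0.7175 kg·m².
Total I = 1.807 kg·m².
τ = F·(L/2) = (4.79)(0.870) = 4.167 N·m.
α = τ/I = 4.167/1.807 = 2.306 rad/s².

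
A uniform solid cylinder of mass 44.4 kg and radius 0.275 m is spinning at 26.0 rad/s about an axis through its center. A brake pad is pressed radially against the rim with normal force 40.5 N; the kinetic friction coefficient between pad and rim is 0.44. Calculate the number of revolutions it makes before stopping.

≈ 18.4 revolutions

I = ½MR² = (1/2)(44.4)(0.275)² = 1.679 kg·m².
Friction force f = μN = (0.44)(40.5) = 17.82 N at the rim; torque magnitude τ = fR = 4.901 N·m, opposing ω.
|α| = τ/I = 4.901/1.679 = 2.919 rad/s² (deceleration).
ω² = ω₀² − 2|α|θ with ω = 0 ⇒ θ = ω₀²/(2|α|) = 115.8 rad = 18.43 rev.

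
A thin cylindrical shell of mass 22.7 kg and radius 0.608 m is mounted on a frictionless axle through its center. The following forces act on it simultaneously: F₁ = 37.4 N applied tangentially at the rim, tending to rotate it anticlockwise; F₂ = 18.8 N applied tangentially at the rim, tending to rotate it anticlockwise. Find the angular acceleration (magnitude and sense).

I = MR² = (22.7)(0.608)² = 8.391 kg·m².
Taking anticlockwise as positive: τ₁ = +(37.4)(0.608) = +22.74 N·m; τ₂ = +(18.8)(0.608) = +11.43 N·m.
Net torque τ = 34.17 N·m.
α = τ/I = 34.17/8.391 = 4.072 rad/s².

α ≈ 4.07 rad/s², anticlockwise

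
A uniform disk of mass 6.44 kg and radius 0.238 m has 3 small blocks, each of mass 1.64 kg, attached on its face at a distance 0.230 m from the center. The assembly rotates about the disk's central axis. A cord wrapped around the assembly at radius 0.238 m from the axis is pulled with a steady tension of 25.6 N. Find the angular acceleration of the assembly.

α ≈ 13.8 rad/s²

I_disk = ½MR² = ½(6.44)(0.238)² = 0.1824 kg·m².
I_blocks = 3·m·r² = 3(1.64)(0.230)² = 0.2603 kg·m².
Total I = 0.4427 kg·m².
τ = F r = (25.6)(0.238) = 6.093 N·m.
α = τ/I = 6.093/0.4427 = 13.76 rad/s².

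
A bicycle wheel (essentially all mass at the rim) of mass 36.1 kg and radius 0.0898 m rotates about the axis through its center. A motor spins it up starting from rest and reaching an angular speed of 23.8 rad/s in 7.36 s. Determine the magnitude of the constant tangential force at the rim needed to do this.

F ≈ 10.5 N

I = MR² = (36.1)(0.0898)² = 0.2911 kg·m².
α = Δω/Δt = (23.8 − 0)/7.36 = 3.234 rad/s².
The required torque is τ = Iα = (0.2911)(3.234) = 0.9414 N·m.
A tangential force at the rim gives τ = FR, so F = τ/R = 0.9414/0.0898 = 10.48 N.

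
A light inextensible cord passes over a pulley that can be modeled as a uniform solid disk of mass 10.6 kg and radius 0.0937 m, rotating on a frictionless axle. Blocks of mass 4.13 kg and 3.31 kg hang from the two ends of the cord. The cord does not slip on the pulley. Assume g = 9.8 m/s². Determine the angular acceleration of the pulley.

I = ½MR² = (1/2)(10.6)(0.0937)² = 0.04653 kg·m².
Heavier block: m₁g − T₁ = m₁a. Lighter block: T₂ − m₂g = m₂a.
Pulley: (T₁ − T₂)R = Iα = I(a/R), so T₁ − T₂ = (I/R²)a = (1/2)M_p a = 5.300·a.
Adding the three: (m₁ − m₂)g = (m₁ + m₂ + 5.300)a, so a = (4.13 − 3.31)(9.8)/(4.13 + 3.31 + 5.300) = 0.6308 m/s².
α = a/R = 0.6308/0.0937 = 6.732 rad/s².

α ≈ 6.73 rad/s²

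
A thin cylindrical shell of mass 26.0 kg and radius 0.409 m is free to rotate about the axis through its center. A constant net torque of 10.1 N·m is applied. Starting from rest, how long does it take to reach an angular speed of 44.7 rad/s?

t ≈ 19.2 s

I = MR² = (26.0)(0.409)² = 4.349 kg·m².
α = τ/I = 10.1/4.349 = 2.322 rad/s².
ω = αt ⇒ t = ω/α = 44.7/2.322 = 19.25 s.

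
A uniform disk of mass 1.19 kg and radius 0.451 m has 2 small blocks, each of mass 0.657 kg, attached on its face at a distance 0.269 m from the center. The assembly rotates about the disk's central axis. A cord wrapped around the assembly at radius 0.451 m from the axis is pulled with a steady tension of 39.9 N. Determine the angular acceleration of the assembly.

α ≈ 83.3 rad/s²

I_disk = ½MR² = ½(1.19)(0.451)² = 0.1210 kg·m².
I_blocks = 2·m·r² = 2(0.657)(0.269)² = 0.09508 kg·m².
Total I = 0.2161 kg·m².
τ = F r = (39.9)(0.451) = 17.99 N·m.
α = τ/I = 17.99/0.2161 = 83.27 rad/s².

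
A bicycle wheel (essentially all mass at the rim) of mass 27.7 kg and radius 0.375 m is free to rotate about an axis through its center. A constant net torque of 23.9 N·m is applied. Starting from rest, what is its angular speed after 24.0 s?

ω ≈ 147 rad/s

I = MR² = (27.7)(0.375)² = 3.895 kg·m².
α = τ/I = 23.9/3.895 = 6.136 rad/s².
ω = ω₀ + αt = 0 + (6.136)(24.0) = 147.3 rad/s.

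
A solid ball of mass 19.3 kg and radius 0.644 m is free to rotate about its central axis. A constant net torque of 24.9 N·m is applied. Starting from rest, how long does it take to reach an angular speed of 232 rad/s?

t ≈ 29.8 s

I = (2/5)MR² = (2/5)(19.3)(0.644)² = 3.202 kg·m².
α = τ/I = 24.9/3.202 = 7.777 rad/s².
ω = αt ⇒ t = ω/α = 232/7.777 = 29.83 s.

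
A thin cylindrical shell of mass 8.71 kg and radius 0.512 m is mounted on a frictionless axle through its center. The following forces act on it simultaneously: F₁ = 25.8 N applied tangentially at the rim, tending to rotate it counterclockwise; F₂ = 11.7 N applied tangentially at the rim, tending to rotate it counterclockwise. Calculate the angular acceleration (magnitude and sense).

α ≈ 8.41 rad/s², counterclockwise

I = MR² = (8.71)(0.512)² = 2.283 kg·m².
Taking counterclockwise as positive: τ₁ = +(25.8)(0.512) = +13.21 N·m; τ₂ = +(11.7)(0.512) = +5.990 N·m.
Net torque τ = 19.20 N·m.
α = τ/I = 19.20/2.283 = 8.409 rad/s².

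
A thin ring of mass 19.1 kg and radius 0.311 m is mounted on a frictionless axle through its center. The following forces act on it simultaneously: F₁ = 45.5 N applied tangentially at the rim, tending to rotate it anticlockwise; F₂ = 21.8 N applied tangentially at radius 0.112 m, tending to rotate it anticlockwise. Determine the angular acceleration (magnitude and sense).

I = MR² = (19.1)(0.311)² = 1.847 kg·m².
Taking anticlockwise as positive: τ₁ = +(45.5)(0.311) = +14.15 N·m; τ₂ = +(21.8)(0.112) = +2.442 N·m.
Net torque τ = 16.59 N·m.
α = τ/I = 16.59/1.847 = 8.981 rad/s².

α ≈ 8.98 rad/s², anticlockwise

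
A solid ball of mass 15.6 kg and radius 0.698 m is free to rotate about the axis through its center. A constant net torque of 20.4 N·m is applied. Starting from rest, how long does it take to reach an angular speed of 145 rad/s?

t ≈ 21.6 s

I = (2/5)MR² = (2/5)(15.6)(0.698)² = 3.040 kg·m².
α = τ/I = 20.4/3.040 = 6.710 rad/s².
ω = αt ⇒ t = ω/α = 145/6.710 = 21.61 s.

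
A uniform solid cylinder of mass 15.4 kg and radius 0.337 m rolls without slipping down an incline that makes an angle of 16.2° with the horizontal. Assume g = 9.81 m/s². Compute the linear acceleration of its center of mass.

a ≈ 1.82 m/s²

Translation along the incline: Mg sinθ − f = Ma.
Rotation about the center: fR = Iα with I = ½MR². No-slip gives a = αR, so f = (I/R²)a = (1/2)M a.
Substituting: Mg sinθ = (1 + 0.5000)Ma, so a = g sinθ/(1 + 0.5000) = (9.81) sin 16.2° / 1.500 = 1.825 m/s².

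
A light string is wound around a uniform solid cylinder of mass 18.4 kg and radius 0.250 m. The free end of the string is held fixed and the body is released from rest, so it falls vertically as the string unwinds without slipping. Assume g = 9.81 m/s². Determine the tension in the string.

T ≈ 60.2 N

Translation: Mg − T = Ma. Rotation about the center: TR = Iα with I = ½MR².
With a = αR: T = (I/R²)a = (1/2)M a, so Mg = (1 + 0.5000)Ma.
a = g/(1 + 0.5000) = 9.81/1.500 = 6.540 m/s².
T = 0.5000·M·a = (0.5000)(18.4)(6.540) = 60.17 N.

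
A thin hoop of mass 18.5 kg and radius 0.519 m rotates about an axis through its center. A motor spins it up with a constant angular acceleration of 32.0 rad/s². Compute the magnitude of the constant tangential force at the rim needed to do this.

F ≈ 307 N

I = MR² = (18.5)(0.519)² = 4.983 kg·m².
The required torque is τ = Iα = (4.983)(32.00) = 159.5 N·m.
A tangential force at the rim gives τ = FR, so F = τ/R = 159.5/0.519 = 307.2 N.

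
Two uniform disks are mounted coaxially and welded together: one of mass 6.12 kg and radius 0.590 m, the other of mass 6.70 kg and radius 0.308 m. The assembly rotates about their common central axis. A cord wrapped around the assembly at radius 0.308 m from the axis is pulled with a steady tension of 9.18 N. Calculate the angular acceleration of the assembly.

I = ½M₁R₁² + ½M₂R₂² = ½(6.12)(0.590)² + ½(6.70)(0.308)² = 1.383 kg·m².
τ = F r = (9.18)(0.308) = 2.827 N·m.
α = τ/I = 2.827/1.383 = 2.044 rad/s².

α ≈ 2.04 rad/s²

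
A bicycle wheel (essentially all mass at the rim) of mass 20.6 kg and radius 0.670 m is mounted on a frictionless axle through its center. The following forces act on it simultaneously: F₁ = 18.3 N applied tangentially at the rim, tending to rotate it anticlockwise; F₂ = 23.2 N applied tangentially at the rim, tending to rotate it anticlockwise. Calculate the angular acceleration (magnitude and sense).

I = MR² = (20.6)(0.670)² = 9.247 kg·m².
Taking anticlockwise as positive: τ₁ = +(18.3)(0.670) = +12.26 N·m; τ₂ = +(23.2)(0.670) = +15.54 N·m.
Net torque τ = 27.80 N·m.
α = τ/I = 27.80/9.247 = 3.007 rad/s².

α ≈ 3.01 rad/s², anticlockwise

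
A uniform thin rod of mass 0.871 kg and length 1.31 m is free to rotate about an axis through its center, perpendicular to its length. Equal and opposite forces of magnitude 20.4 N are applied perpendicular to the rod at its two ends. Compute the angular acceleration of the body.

α ≈ 215 rad/s²

I = (1/12)ML² = (1/12)(0.871)(1.31)² = 0.1246 kg·m².
The couple gives τ = F·(L/2) + F·(L/2) = F L = (20.4)(1.31) = 26.72 N·m.
From τ = Iα: α = 26.72/0.1246 = 214.5 rad/s².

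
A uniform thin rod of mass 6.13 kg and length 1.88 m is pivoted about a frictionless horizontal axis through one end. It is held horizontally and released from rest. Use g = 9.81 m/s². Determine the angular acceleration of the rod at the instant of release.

About the pivot, I = (1/3)ML² = (1/3)(6.13)(1.88)² = 7.222 kg·m².
The weight acts at the center, a distance L/2 = 0.9400 m from the pivot; τ = Mg(L/2) = 56.53 N·m.
α = τ/I = 56.53/7.222 = 7.827 rad/s².
(Equivalently α = (3g/(2L)) = 7.827 rad/s².)

α ≈ 7.83 rad/s²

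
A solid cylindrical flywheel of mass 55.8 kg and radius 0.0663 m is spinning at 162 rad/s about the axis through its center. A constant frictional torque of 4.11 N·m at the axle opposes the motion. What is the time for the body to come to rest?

t ≈ 4.83 s

I = ½MR² = (1/2)(55.8)(0.0663)² = 0.1226 kg·m².
The net torque has magnitude 4.11 N·m, opposing ω.
|α| = τ/I = 4.110/0.1226 = 33.51 rad/s² (deceleration).
0 = ω₀ − |α|t ⇒ t = ω₀/|α| = 162/33.51 = 4.834 s.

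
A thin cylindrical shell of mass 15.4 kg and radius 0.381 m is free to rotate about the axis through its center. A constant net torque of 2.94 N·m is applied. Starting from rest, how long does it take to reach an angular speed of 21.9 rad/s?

t ≈ 16.7 s

I = MR² = (15.4)(0.381)² = 2.235 kg·m².
α = τ/I = 2.94/2.235 = 1.315 rad/s².
ω = αt ⇒ t = ω/α = 21.9/1.315 = 16.65 s.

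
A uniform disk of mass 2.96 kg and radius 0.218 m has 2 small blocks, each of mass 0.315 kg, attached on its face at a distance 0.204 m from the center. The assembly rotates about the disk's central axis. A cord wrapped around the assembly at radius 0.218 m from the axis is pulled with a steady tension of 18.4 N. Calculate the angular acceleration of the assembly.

I_disk = ½MR² = ½(2.96)(0.218)² = 0.07034 kg·m².
I_blocks = 2·m·r² = 2(0.315)(0.204)² = 0.02622 kg·m².
Total I = 0.09655 kg·m².
τ = F r = (18.4)(0.218) = 4.011 N·m.
α = τ/I = 4.011/0.09655 = 41.54 rad/s².

α ≈ 41.5 rad/s²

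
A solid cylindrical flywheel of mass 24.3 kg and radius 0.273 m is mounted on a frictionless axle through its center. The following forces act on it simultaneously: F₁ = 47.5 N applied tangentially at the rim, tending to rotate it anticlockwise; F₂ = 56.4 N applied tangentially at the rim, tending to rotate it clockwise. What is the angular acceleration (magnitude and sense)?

I = ½MR² = (1/2)(24.3)(0.273)² = 0.9055 kg·m².
Taking anticlockwise as positive: τ₁ = +(47.5)(0.273) = +12.97 N·m; τ₂ = −(56.4)(0.273) = −15.40 N·m.
Net torque τ = -2.430 N·m.
α = τ/I = -2.430/0.9055 = -2.683 rad/s².

α ≈ 2.68 rad/s², clockwise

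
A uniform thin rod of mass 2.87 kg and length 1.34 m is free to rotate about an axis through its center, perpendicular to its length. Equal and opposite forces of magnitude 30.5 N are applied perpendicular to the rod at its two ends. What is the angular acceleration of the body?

α ≈ 95.2 rad/s²

I = (1/12)ML² = (1/12)(2.87)(1.34)² = 0.4294 kg·m².
The couple gives τ = F·(L/2) + F·(L/2) = F L = (30.5)(1.34) = 40.87 N·m.
From τ = Iα: α = 40.87/0.4294 = 95.17 rad/s².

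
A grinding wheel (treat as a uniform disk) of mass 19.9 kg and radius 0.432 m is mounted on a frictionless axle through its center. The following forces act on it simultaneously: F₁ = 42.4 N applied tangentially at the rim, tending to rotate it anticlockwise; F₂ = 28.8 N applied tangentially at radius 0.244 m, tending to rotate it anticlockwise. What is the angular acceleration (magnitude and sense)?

I = ½MR² = (1/2)(19.9)(0.432)² = 1.857 kg·m².
Taking anticlockwise as positive: τ₁ = +(42.4)(0.432) = +18.32 N·m; τ₂ = +(28.8)(0.244) = +7.027 N·m.
Net torque τ = 25.34 N·m.
α = τ/I = 25.34/1.857 = 13.65 rad/s².

α ≈ 13.6 rad/s², anticlockwise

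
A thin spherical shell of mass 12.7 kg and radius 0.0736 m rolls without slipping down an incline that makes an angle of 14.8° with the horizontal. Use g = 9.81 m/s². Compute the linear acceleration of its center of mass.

a ≈ 1.50 m/s²

Translation along the incline: Mg sinθ − f = Ma.
Rotation about the center: fR = Iα with I = (2/3)MR². No-slip gives a = αR, so f = (I/R²)a = (2/3)M a.
Substituting: Mg sinθ = (1 + 0.6667)Ma, so a = g sinθ/(1 + 0.6667) = (9.81) sin 14.8° / 1.667 = 1.504 m/s².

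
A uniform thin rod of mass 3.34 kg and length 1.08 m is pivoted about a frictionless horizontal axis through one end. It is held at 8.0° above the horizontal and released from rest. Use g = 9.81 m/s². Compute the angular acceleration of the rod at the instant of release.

α ≈ 13.5 rad/s²

About the pivot, I = (1/3)ML² = (1/3)(3.34)(1.08)² = 1.299 kg·m².
The weight acts at the center, a distance L/2 = 0.5400 m from the pivot; τ = Mg(L/2) cos 8.0° = 17.52 N·m.
α = τ/I = 17.52/1.299 = 13.49 rad/s².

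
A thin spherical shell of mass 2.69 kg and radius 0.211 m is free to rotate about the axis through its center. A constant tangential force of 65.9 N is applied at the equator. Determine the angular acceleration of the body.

α ≈ 174 rad/s²

I = (2/3)MR² = (2/3)(2.69)(0.211)² = 0.07984 kg·m².
τ = F R = (65.9)(0.211) = 13.90 N·m.
Newton's second law for rotation, τ = Iα, gives α = τ/I = 13.90/0.07984 = 174.2 rad/s².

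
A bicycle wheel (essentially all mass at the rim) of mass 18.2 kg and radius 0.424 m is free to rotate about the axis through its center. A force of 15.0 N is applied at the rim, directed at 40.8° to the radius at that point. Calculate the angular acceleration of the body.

I = MR² = (18.2)(0.424)² = 3.272 kg·m².
Only the tangential component produces torque: τ = F R sinθ = (15.0)(0.424) sin 40.8° = 4.156 N·m.
From τ = Iα: α = 4.156/3.272 = 1.270 rad/s².

α ≈ 1.27 rad/s²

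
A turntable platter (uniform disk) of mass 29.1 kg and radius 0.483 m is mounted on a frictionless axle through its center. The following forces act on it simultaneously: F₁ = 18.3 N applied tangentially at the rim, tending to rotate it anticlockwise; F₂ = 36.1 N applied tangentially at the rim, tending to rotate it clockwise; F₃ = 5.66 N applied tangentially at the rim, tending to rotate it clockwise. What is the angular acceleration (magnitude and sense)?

I = ½MR² = (1/2)(29.1)(0.483)² = 3.394 kg·m².
Taking anticlockwise as positive: τ₁ = +(18.3)(0.483) = +8.839 N·m; τ₂ = −(36.1)(0.483) = −17.44 N·m; τ₃ = −(5.66)(0.483) = −2.734 N·m.
Net torque τ = -11.33 N·m.
α = τ/I = -11.33/3.394 = -3.338 rad/s².

α ≈ 3.34 rad/s², clockwise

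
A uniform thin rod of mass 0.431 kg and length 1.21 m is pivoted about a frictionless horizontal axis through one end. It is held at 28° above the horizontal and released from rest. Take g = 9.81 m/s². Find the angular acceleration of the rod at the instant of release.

α ≈ 10.7 rad/s²

About the pivot, I = (1/3)ML² = (1/3)(0.431)(1.21)² = 0.2103 kg·m².
The weight acts at the center, a distance L/2 = 0.6050 m from the pivot; τ = Mg(L/2) cos 28° = 2.259 N·m.
α = τ/I = 2.259/0.2103 = 10.74 rad/s².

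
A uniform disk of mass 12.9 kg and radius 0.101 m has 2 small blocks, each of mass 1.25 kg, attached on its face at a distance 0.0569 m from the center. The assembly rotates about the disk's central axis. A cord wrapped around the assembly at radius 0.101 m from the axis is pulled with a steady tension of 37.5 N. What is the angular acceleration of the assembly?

α ≈ 51.3 rad/s²

I_disk = ½MR² = ½(12.9)(0.101)² = 0.06580 kg·m².
I_blocks = 2·m·r² = 2(1.25)(0.0569)² = 0.008094 kg·m².
Total I = 0.07389 kg·m².
τ = F r = (37.5)(0.101) = 3.788 N·m.
α = τ/I = 3.788/0.07389 = 51.26 rad/s².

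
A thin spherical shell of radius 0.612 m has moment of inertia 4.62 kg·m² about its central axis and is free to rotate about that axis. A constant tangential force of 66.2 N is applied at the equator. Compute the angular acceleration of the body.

α ≈ 8.77 rad/s²

τ = F R = (66.2)(0.612) = 40.51 N·m.
Newton's second law for rotation, τ = Iα, gives α = τ/I = 40.51/4.620 = 8.769 rad/s².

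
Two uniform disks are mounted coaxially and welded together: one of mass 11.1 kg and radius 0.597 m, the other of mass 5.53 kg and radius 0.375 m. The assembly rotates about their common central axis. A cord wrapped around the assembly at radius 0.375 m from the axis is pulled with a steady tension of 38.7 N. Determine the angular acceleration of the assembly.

α ≈ 6.13 rad/s²

I = ½M₁R₁² + ½M₂R₂² = ½(11.1)(0.597)² + ½(5.53)(0.375)² = 2.367 kg·m².
τ = F r = (38.7)(0.375) = 14.51 N·m.
α = τ/I = 14.51/2.367 = 6.131 rad/s².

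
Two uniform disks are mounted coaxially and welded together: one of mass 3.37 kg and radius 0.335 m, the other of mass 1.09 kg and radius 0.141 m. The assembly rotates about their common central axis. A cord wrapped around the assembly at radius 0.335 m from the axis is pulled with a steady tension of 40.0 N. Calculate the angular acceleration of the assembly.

I = ½M₁R₁² + ½M₂R₂² = ½(3.37)(0.335)² + ½(1.09)(0.141)² = 0.1999 kg·m².
τ = F r = (40.0)(0.335) = 13.40 N·m.
α = τ/I = 13.40/0.1999 = 67.02 rad/s².

α ≈ 67.0 rad/s²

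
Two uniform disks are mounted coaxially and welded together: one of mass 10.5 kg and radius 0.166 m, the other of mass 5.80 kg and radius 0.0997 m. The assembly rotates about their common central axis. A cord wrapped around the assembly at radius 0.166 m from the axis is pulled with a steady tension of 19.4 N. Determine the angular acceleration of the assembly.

α ≈ 18.6 rad/s²

I = ½M₁R₁² + ½M₂R₂² = ½(10.5)(0.166)² + ½(5.80)(0.0997)² = 0.1735 kg·m².
τ = F r = (19.4)(0.166) = 3.220 N·m.
α = τ/I = 3.220/0.1735 = 18.56 rad/s².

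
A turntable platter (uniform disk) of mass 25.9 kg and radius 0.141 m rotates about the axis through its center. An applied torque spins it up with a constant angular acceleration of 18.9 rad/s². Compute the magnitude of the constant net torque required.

I = ½MR² = (1/2)(25.9)(0.141)² = 0.2575 kg·m².
τ = Iα = (0.2575)(18.90) = 4.866 N·m.

τ ≈ 4.87 N·m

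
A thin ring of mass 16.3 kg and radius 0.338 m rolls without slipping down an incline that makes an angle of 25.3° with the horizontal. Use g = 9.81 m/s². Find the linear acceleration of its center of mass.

Translation along the incline: Mg sinθ − f = Ma.
Rotation about the center: fR = Iα with I = MR². No-slip gives a = αR, so f = (I/R²)a = M a.
Substituting: Mg sinθ = (1 + 1.000)Ma, so a = g sinθ/(1 + 1.000) = (9.81) sin 25.3° / 2.000 = 2.096 m/s².

a ≈ 2.10 m/s²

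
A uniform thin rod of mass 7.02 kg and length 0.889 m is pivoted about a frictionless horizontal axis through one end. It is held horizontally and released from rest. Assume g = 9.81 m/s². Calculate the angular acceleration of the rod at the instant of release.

α ≈ 16.6 rad/s²

About the pivot, I = (1/3)ML² = (1/3)(7.02)(0.889)² = 1.849 kg·m².
The weight acts at the center, a distance L/2 = 0.4445 m from the pivot; τ = Mg(L/2) = 30.61 N·m.
α = τ/I = 30.61/1.849 = 16.55 rad/s².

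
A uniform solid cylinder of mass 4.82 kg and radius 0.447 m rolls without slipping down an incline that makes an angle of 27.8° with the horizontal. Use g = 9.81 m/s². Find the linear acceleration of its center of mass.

Translation along the incline: Mg sinθ − f = Ma.
Rotation about the center: fR = Iα with I = ½MR². No-slip gives a = αR, so f = (I/R²)a = (1/2)M a.
Substituting: Mg sinθ = (1 + 0.5000)Ma, so a = g sinθ/(1 + 0.5000) = (9.81) sin 27.8° / 1.500 = 3.050 m/s².

a ≈ 3.05 m/s²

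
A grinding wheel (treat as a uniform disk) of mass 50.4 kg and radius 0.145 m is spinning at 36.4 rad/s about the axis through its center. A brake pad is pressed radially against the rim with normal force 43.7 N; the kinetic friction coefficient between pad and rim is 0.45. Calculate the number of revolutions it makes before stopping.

I = ½MR² = (1/2)(50.4)(0.145)² = 0.5298 kg·m².
Friction force f = μN = (0.45)(43.7) = 19.67 N at the rim; torque magnitude τ = fR = 2.851 N·m, opposing ω.
|α| = τ/I = 2.851/0.5298 = 5.382 rad/s² (deceleration).
ω² = ω₀² − 2|α|θ with ω = 0 ⇒ θ = ω₀²/(2|α|) = 123.1 rad = 19.59 rev.

≈ 19.6 revolutions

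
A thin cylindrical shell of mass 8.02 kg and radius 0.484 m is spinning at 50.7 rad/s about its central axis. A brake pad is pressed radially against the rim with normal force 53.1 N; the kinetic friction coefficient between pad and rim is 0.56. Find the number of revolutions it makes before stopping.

I = MR² = (8.02)(0.484)² = 1.879 kg·m².
Friction force f = μN = (0.56)(53.1) = 29.74 N at the rim; torque magnitude τ = fR = 14.39 N·m, opposing ω.
|α| = τ/I = 14.39/1.879 = 7.661 rad/s² (deceleration).
ω² = ω₀² − 2|α|θ with ω = 0 ⇒ θ = ω₀²/(2|α|) = 167.8 rad = 26.70 rev.

≈ 26.7 revolutions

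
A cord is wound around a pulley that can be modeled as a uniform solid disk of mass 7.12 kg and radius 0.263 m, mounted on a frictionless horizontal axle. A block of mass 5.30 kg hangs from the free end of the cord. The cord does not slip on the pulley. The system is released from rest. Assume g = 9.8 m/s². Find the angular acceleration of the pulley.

I = ½MR² = (1/2)(7.12)(0.263)² = 0.2462 kg·m².
Block: mg − T = ma. Pulley: TR = Iα. No-slip: a = αR, so T = (I/R²)a = 3.560·a.
Then mg = (m + 3.560)a, so a = (5.30)(9.8)/(5.30 + 3.560) = 5.862 m/s².
α = a/R = 5.862/0.263 = 22.29 rad/s².

α ≈ 22.3 rad/s²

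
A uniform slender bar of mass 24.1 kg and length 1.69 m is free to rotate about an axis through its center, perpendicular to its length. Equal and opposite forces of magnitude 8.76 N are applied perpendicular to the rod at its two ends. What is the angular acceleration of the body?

α ≈ 2.58 rad/s²

I = (1/12)ML² = (1/12)(24.1)(1.69)² = 5.736 kg·m².
The couple gives τ = F·(L/2) + F·(L/2) = F L = (8.76)(1.69) = 14.80 N·m.
Newton's second law for rotation, τ = Iα, gives α = τ/I = 14.80/5.736 = 2.581 rad/s².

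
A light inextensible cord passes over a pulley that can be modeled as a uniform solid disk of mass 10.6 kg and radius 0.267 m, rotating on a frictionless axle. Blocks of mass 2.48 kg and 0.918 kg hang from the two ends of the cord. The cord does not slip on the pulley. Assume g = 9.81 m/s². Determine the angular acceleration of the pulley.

I = ½MR² = (1/2)(10.6)(0.267)² = 0.3778 kg·m².
Heavier block: m₁g − T₁ = m₁a. Lighter block: T₂ − m₂g = m₂a.
Pulley: (T₁ − T₂)R = Iα = I(a/R), so T₁ − T₂ = (I/R²)a = (1/2)M_p a = 5.300·a.
Adding the three: (m₁ − m₂)g = (m₁ + m₂ + 5.300)a, so a = (2.48 − 0.918)(9.81)/(2.48 + 0.918 + 5.300) = 1.762 m/s².
α = a/R = 1.762/0.267 = 6.598 rad/s².

α ≈ 6.60 rad/s²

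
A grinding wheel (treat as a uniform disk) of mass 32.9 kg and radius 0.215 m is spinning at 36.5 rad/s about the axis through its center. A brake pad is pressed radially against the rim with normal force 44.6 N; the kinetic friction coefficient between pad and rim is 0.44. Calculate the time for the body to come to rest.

t ≈ 6.58 s

I = ½MR² = (1/2)(32.9)(0.215)² = 0.7604 kg·m².
Friction force f = μN = (0.44)(44.6) = 19.62 N at the rim; torque magnitude τ = fR = 4.219 N·m, opposing ω.
|α| = τ/I = 4.219/0.7604 = 5.549 rad/s² (deceleration).
0 = ω₀ − |α|t ⇒ t = ω₀/|α| = 36.5/5.549 = 6.578 s.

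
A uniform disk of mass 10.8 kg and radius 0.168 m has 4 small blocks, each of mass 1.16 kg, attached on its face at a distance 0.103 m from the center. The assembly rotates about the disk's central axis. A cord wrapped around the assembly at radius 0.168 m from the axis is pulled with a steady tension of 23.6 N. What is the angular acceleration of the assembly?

α ≈ 19.7 rad/s²

I_disk = ½MR² = ½(10.8)(0.168)² = 0.1524 kg·m².
I_blocks = 4·m·r² = 4(1.16)(0.103)² = 0.04923 kg·m².
Total I = 0.2016 kg·m².
τ = F r = (23.6)(0.168) = 3.965 N·m.
α = τ/I = 3.965/0.2016 = 19.66 rad/s².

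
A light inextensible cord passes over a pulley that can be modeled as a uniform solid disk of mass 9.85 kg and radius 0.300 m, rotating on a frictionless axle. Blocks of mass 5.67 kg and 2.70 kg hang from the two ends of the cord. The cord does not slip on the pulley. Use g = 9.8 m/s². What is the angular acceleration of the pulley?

α ≈ 7.30 rad/s²

I = ½MR² = (1/2)(9.85)(0.300)² = 0.4432 kg·m².
Heavier block: m₁g − T₁ = m₁a. Lighter block: T₂ − m₂g = m₂a.
Pulley: (T₁ − T₂)R = Iα = I(a/R), so T₁ − T₂ = (I/R²)a = (1/2)M_p a = 4.925·a.
Adding the three: (m₁ − m₂)g = (m₁ + m₂ + 4.925)a, so a = (5.67 − 2.70)(9.8)/(5.67 + 2.70 + 4.925) = 2.189 m/s².
α = a/R = 2.189/0.300 = 7.297 rad/s².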